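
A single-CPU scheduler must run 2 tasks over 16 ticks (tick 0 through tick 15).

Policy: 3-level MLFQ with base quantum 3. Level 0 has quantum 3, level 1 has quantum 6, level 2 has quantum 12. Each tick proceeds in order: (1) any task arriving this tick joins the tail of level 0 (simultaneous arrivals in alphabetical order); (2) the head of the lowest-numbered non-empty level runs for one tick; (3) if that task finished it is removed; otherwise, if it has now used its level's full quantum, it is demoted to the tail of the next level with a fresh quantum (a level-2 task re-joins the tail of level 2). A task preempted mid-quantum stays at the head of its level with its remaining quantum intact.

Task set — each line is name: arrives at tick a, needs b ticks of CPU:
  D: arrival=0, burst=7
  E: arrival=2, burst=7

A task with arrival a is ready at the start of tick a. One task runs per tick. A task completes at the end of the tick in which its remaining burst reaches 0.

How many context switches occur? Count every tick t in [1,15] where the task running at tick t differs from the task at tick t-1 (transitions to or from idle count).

context switches = 4

t=0: L0/L1/L2 = D/-/- → run D
t=1: L0/L1/L2 = D/-/- → run D
t=2: L0/L1/L2 = DE/-/- → run D
t=3: L0/L1/L2 = E/D/- → run E
t=4: L0/L1/L2 = E/D/- → run E
t=5: L0/L1/L2 = E/D/- → run E
t=6: L0/L1/L2 = -/DE/- → run D
t=7: L0/L1/L2 = -/DE/- → run D
t=8: L0/L1/L2 = -/DE/- → run D
t=9: L0/L1/L2 = -/DE/- → run D
t=10: L0/L1/L2 = -/E/- → run E
t=11: L0/L1/L2 = -/E/- → run E
t=12: L0/L1/L2 = -/E/- → run E
t=13: L0/L1/L2 = -/E/- → run E
t=14: (idle)
t=15: (idle)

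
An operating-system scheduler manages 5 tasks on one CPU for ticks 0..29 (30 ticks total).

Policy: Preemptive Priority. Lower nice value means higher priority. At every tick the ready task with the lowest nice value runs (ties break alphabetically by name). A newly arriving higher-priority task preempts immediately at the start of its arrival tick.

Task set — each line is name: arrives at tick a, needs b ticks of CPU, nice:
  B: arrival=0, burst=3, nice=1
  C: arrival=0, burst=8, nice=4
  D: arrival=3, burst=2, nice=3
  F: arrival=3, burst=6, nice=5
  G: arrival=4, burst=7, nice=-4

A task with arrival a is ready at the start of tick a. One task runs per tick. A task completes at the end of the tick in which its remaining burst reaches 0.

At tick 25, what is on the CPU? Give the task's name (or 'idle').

running at tick 25 = F

t=0: ready={B,C} → run B
t=1: ready={B,C} → run B
t=2: ready={B,C} → run B
t=3: ready={C,D,F} → run D
t=4: ready={C,D,F,G} → run G
t=5: ready={C,D,F,G} → run G
t=6: ready={C,D,F,G} → run G
t=7: ready={C,D,F,G} → run G
t=8: ready={C,D,F,G} → run G
t=9: ready={C,D,F,G} → run G
t=10: ready={C,D,F,G} → run G
t=11: ready={C,D,F} → run D
t=12: ready={C,F} → run C
t=13: ready={C,F} → run C
t=14: ready={C,F} → run C
t=15: ready={C,F} → run C
t=16: ready={C,F} → run C
t=17: ready={C,F} → run C
t=18: ready={C,F} → run C
t=19: ready={C,F} → run C
t=20: ready={F} → run F
t=21: ready={F} → run F
t=22: ready={F} → run F
t=23: ready={F} → run F
t=24: ready={F} → run F
t=25: ready={F} → run F
t=26: (idle)
t=27: (idle)
t=28: (idle)
t=29: (idle)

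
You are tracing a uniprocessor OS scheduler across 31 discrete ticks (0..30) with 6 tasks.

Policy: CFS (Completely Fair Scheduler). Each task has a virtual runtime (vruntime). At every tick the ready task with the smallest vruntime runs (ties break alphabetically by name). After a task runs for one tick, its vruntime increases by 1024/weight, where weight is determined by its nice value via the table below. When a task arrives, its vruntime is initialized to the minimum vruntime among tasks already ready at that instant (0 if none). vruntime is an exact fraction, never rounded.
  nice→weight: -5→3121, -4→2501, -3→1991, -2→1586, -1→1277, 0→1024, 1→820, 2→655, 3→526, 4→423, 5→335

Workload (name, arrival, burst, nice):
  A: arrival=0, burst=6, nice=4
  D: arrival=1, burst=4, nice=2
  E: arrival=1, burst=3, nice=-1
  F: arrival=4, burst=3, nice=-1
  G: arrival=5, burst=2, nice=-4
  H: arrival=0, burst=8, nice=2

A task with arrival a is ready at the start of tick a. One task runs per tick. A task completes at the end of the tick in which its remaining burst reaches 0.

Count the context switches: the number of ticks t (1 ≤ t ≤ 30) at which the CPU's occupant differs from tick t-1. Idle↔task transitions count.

context switches = 23

t=0: vr[A=0 H=0] → run A
t=1: vr[A=1024/423 D=0 E=0 H=0] → run D
t=2: vr[A=1024/423 D=1024/655 E=0 H=0] → run E
t=3: vr[A=1024/423 D=1024/655 E=1024/1277 H=0] → run H
t=4: vr[A=1024/423 D=1024/655 E=1024/1277 F=1024/1277 H=1024/655] → run E
t=5: vr[A=1024/423 D=1024/655 E=2048/1277 F=1024/1277 G=1024/1277 H=1024/655] → run F
t=6: vr[A=1024/423 D=1024/655 E=2048/1277 F=2048/1277 G=1024/1277 H=1024/655] → run G
t=7: vr[A=1024/423 D=1024/655 E=2048/1277 F=2048/1277 G=3868672/3193777 H=1024/655] → run G
t=8: vr[A=1024/423 D=1024/655 E=2048/1277 F=2048/1277 H=1024/655] → run D
t=9: vr[A=1024/423 D=2048/655 E=2048/1277 F=2048/1277 H=1024/655] → run H
t=10: vr[A=1024/423 D=2048/655 E=2048/1277 F=2048/1277 H=2048/655] → run E
t=11: vr[A=1024/423 D=2048/655 F=2048/1277 H=2048/655] → run F
t=12: vr[A=1024/423 D=2048/655 F=3072/1277 H=2048/655] → run F
t=13: vr[A=1024/423 D=2048/655 H=2048/655] → run A
t=14: vr[A=2048/423 D=2048/655 H=2048/655] → run D
t=15: vr[A=2048/423 D=3072/655 H=2048/655] → run H
t=16: vr[A=2048/423 D=3072/655 H=3072/655] → run D
t=17: vr[A=2048/423 H=3072/655] → run H
t=18: vr[A=2048/423 H=4096/655] → run A
t=19: vr[A=1024/141 H=4096/655] → run H
t=20: vr[A=1024/141 H=1024/131] → run A
t=21: vr[A=4096/423 H=1024/131] → run H
t=22: vr[A=4096/423 H=6144/655] → run H
t=23: vr[A=4096/423 H=7168/655] → run A
t=24: vr[A=5120/423 H=7168/655] → run H
t=25: vr[A=5120/423] → run A
t=26: (idle)
t=27: (idle)
t=28: (idle)
t=29: (idle)
t=30: (idle)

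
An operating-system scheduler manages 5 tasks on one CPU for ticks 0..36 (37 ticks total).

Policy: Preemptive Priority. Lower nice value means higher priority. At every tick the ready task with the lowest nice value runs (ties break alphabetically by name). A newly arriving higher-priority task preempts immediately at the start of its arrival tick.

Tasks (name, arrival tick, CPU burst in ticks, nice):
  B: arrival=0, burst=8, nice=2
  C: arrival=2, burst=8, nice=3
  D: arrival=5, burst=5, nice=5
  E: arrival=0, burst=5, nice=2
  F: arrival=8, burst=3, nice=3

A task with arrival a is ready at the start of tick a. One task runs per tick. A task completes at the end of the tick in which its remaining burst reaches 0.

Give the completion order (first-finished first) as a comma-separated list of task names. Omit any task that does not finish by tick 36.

completion order = B, E, C, F, D

t=0: ready={B,E} → run B
t=1: ready={B,E} → run B
t=2: ready={B,C,E} → run B
t=3: ready={B,C,E} → run B
t=4: ready={B,C,E} → run B
t=5: ready={B,C,D,E} → run B
t=6: ready={B,C,D,E} → run B
t=7: ready={B,C,D,E} → run B
t=8: ready={C,D,E,F} → run E
t=9: ready={C,D,E,F} → run E
t=10: ready={C,D,E,F} → run E
t=11: ready={C,D,E,F} → run E
t=12: ready={C,D,E,F} → run E
t=13: ready={C,D,F} → run C
t=14: ready={C,D,F} → run C
t=15: ready={C,D,F} → run C
t=16: ready={C,D,F} → run C
t=17: ready={C,D,F} → run C
t=18: ready={C,D,F} → run C
t=19: ready={C,D,F} → run C
t=20: ready={C,D,F} → run C
t=21: ready={D,F} → run F
t=22: ready={D,F} → run F
t=23: ready={D,F} → run F
t=24: ready={D} → run D
t=25: ready={D} → run D
t=26: ready={D} → run D
t=27: ready={D} → run D
t=28: ready={D} → run D
t=29: (idle)
t=30: (idle)
t=31: (idle)
t=32: (idle)
t=33: (idle)
t=34: (idle)
t=35: (idle)
t=36: (idle)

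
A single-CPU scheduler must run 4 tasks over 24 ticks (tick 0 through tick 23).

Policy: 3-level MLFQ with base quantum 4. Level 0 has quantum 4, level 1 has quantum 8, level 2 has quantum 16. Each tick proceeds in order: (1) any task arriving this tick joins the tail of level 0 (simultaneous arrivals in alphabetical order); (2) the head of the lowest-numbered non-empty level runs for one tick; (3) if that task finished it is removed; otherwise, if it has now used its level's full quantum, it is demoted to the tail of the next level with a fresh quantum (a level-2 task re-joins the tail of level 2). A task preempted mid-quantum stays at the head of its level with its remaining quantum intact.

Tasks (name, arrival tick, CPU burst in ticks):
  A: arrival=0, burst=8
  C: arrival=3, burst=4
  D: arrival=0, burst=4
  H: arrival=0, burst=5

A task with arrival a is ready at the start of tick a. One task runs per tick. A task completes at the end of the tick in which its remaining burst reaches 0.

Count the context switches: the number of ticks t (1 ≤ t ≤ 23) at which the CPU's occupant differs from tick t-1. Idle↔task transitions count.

context switches = 6

t=0: L0/L1/L2 = ADH/-/- → run A
t=1: L0/L1/L2 = ADH/-/- → run A
t=2: L0/L1/L2 = ADH/-/- → run A
t=3: L0/L1/L2 = ADHC/-/- → run A
t=4: L0/L1/L2 = DHC/A/- → run D
t=5: L0/L1/L2 = DHC/A/- → run D
t=6: L0/L1/L2 = DHC/A/- → run D
t=7: L0/L1/L2 = DHC/A/- → run D
t=8: L0/L1/L2 = HC/A/- → run H
t=9: L0/L1/L2 = HC/A/- → run H
t=10: L0/L1/L2 = HC/A/- → run H
t=11: L0/L1/L2 = HC/A/- → run H
t=12: L0/L1/L2 = C/AH/- → run C
t=13: L0/L1/L2 = C/AH/- → run C
t=14: L0/L1/L2 = C/AH/- → run C
t=15: L0/L1/L2 = C/AH/- → run C
t=16: L0/L1/L2 = -/AH/- → run A
t=17: L0/L1/L2 = -/AH/- → run A
t=18: L0/L1/L2 = -/AH/- → run A
t=19: L0/L1/L2 = -/AH/- → run A
t=20: L0/L1/L2 = -/H/- → run H
t=21: (idle)
t=22: (idle)
t=23: (idle)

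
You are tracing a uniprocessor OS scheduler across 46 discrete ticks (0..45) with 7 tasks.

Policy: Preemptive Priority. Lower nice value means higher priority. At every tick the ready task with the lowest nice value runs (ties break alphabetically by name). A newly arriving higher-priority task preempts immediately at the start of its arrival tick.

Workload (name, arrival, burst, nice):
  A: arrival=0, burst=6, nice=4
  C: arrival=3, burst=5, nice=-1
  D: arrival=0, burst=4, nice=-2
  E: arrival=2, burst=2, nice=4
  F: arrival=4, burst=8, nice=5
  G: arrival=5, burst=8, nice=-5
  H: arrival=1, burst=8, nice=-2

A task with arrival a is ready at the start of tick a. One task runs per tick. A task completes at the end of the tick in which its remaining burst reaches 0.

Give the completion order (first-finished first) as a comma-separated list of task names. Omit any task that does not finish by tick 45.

completion order = D, G, H, C, A, E, F

t=0: ready={A,D} → run D
t=1: ready={A,D,H} → run D
t=2: ready={A,D,E,H} → run D
t=3: ready={A,C,D,E,H} → run D
t=4: ready={A,C,E,F,H} → run H
t=5: ready={A,C,E,F,G,H} → run G
t=6: ready={A,C,E,F,G,H} → run G
t=7: ready={A,C,E,F,G,H} → run G
t=8: ready={A,C,E,F,G,H} → run G
t=9: ready={A,C,E,F,G,H} → run G
t=10: ready={A,C,E,F,G,H} → run G
t=11: ready={A,C,E,F,G,H} → run G
t=12: ready={A,C,E,F,G,H} → run G
t=13: ready={A,C,E,F,H} → run H
t=14: ready={A,C,E,F,H} → run H
t=15: ready={A,C,E,F,H} → run H
t=16: ready={A,C,E,F,H} → run H
t=17: ready={A,C,E,F,H} → run H
t=18: ready={A,C,E,F,H} → run H
t=19: ready={A,C,E,F,H} → run H
t=20: ready={A,C,E,F} → run C
t=21: ready={A,C,E,F} → run C
t=22: ready={A,C,E,F} → run C
t=23: ready={A,C,E,F} → run C
t=24: ready={A,C,E,F} → run C
t=25: ready={A,E,F} → run A
t=26: ready={A,E,F} → run A
t=27: ready={A,E,F} → run A
t=28: ready={A,E,F} → run A
t=29: ready={A,E,F} → run A
t=30: ready={A,E,F} → run A
t=31: ready={E,F} → run E
t=32: ready={E,F} → run E
t=33: ready={F} → run F
t=34: ready={F} → run F
t=35: ready={F} → run F
t=36: ready={F} → run F
t=37: ready={F} → run F
t=38: ready={F} → run F
t=39: ready={F} → run F
t=40: ready={F} → run F
t=41: (idle)
t=42: (idle)
t=43: (idle)
t=44: (idle)
t=45: (idle)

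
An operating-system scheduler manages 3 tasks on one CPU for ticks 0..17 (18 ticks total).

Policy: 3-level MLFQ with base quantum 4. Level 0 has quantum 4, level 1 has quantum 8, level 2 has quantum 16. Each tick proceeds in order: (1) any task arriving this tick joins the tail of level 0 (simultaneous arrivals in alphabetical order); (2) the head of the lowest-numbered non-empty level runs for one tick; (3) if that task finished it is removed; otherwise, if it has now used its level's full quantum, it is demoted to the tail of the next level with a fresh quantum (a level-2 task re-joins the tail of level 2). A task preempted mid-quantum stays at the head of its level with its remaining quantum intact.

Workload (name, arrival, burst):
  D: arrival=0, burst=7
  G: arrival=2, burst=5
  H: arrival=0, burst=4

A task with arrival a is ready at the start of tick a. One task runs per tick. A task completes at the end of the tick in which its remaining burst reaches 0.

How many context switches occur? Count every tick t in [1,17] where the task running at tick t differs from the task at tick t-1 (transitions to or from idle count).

t=0: L0/L1/L2 = DH/-/- → run D
t=1: L0/L1/L2 = DH/-/- → run D
t=2: L0/L1/L2 = DHG/-/- → run D
t=3: L0/L1/L2 = DHG/-/- → run D
t=4: L0/L1/L2 = HG/D/- → run H
t=5: L0/L1/L2 = HG/D/- → run H
t=6: L0/L1/L2 = HG/D/- → run H
t=7: L0/L1/L2 = HG/D/- → run H
t=8: L0/L1/L2 = G/D/- → run G
t=9: L0/L1/L2 = G/D/- → run G
t=10: L0/L1/L2 = G/D/- → run G
t=11: L0/L1/L2 = G/D/- → run G
t=12: L0/L1/L2 = -/DG/- → run D
t=13: L0/L1/L2 = -/DG/- → run D
t=14: L0/L1/L2 = -/DG/- → run D
t=15: L0/L1/L2 = -/G/- → run G
t=16: (idle)
t=17: (idle)

context switches = 5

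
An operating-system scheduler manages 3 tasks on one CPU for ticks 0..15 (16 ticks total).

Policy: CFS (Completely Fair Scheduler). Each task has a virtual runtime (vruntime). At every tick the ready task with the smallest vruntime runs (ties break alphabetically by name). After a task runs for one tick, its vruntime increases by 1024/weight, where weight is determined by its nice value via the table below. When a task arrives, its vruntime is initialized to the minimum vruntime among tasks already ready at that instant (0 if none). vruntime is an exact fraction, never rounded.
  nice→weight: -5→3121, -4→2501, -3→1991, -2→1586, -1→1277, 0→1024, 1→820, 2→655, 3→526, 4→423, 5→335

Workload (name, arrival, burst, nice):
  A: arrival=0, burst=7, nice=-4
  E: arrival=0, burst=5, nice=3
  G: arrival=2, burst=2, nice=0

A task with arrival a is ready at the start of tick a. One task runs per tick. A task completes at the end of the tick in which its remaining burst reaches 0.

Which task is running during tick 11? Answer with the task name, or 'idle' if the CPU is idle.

running at tick 11 = E

t=0: vr[A=0 E=0] → run A
t=1: vr[A=1024/2501 E=0] → run E
t=2: vr[A=1024/2501 E=512/263 G=1024/2501] → run A
t=3: vr[A=2048/2501 E=512/263 G=1024/2501] → run G
t=4: vr[A=2048/2501 E=512/263 G=3525/2501] → run A
t=5: vr[A=3072/2501 E=512/263 G=3525/2501] → run A
t=6: vr[A=4096/2501 E=512/263 G=3525/2501] → run G
t=7: vr[A=4096/2501 E=512/263] → run A
t=8: vr[A=5120/2501 E=512/263] → run E
t=9: vr[A=5120/2501 E=1024/263] → run A
t=10: vr[A=6144/2501 E=1024/263] → run A
t=11: vr[E=1024/263] → run E
t=12: vr[E=1536/263] → run E
t=13: vr[E=2048/263] → run E
t=14: (idle)
t=15: (idle)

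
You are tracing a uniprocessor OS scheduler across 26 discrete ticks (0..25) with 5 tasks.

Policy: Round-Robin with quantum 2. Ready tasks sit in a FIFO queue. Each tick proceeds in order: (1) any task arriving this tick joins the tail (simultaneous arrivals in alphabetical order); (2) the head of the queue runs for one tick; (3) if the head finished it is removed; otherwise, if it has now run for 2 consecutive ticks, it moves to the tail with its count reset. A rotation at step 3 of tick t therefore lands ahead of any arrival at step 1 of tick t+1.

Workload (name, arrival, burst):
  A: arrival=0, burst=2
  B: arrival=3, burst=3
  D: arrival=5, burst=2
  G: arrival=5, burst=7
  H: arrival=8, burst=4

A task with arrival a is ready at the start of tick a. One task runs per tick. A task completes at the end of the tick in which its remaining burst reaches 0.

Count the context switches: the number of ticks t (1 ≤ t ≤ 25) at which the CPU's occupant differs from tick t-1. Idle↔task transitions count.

t=0: queue=[A] q_used=0 → run A
t=1: queue=[A] q_used=1 → run A
t=2: (idle)
t=3: queue=[B] q_used=0 → run B
t=4: queue=[B] q_used=1 → run B
t=5: queue=[B,D,G] q_used=0 → run B
t=6: queue=[D,G] q_used=0 → run D
t=7: queue=[D,G] q_used=1 → run D
t=8: queue=[G,H] q_used=0 → run G
t=9: queue=[G,H] q_used=1 → run G
t=10: queue=[H,G] q_used=0 → run H
t=11: queue=[H,G] q_used=1 → run H
t=12: queue=[G,H] q_used=0 → run G
t=13: queue=[G,H] q_used=1 → run G
t=14: queue=[H,G] q_used=0 → run H
t=15: queue=[H,G] q_used=1 → run H
t=16: queue=[G] q_used=0 → run G
t=17: queue=[G] q_used=1 → run G
t=18: queue=[G] q_used=0 → run G
t=19: (idle)
t=20: (idle)
t=21: (idle)
t=22: (idle)
t=23: (idle)
t=24: (idle)
t=25: (idle)

context switches = 9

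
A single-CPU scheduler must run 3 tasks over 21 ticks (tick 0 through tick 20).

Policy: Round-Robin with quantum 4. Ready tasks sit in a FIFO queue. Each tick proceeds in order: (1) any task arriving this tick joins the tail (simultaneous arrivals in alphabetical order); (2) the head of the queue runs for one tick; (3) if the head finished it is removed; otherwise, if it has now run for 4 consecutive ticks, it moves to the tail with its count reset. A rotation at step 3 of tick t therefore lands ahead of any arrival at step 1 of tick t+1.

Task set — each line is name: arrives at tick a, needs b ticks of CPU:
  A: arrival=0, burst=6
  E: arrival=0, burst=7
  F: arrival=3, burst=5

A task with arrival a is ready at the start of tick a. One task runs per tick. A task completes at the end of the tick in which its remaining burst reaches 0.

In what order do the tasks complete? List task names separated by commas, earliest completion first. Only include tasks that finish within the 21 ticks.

completion order = A, E, F

t=0: queue=[A,E] q_used=0 → run A
t=1: queue=[A,E] q_used=1 → run A
t=2: queue=[A,E] q_used=2 → run A
t=3: queue=[A,E,F] q_used=3 → run A
t=4: queue=[E,F,A] q_used=0 → run E
t=5: queue=[E,F,A] q_used=1 → run E
t=6: queue=[E,F,A] q_used=2 → run E
t=7: queue=[E,F,A] q_used=3 → run E
t=8: queue=[F,A,E] q_used=0 → run F
t=9: queue=[F,A,E] q_used=1 → run F
t=10: queue=[F,A,E] q_used=2 → run F
t=11: queue=[F,A,E] q_used=3 → run F
t=12: queue=[A,E,F] q_used=0 → run A
t=13: queue=[A,E,F] q_used=1 → run A
t=14: queue=[E,F] q_used=0 → run E
t=15: queue=[E,F] q_used=1 → run E
t=16: queue=[E,F] q_used=2 → run E
t=17: queue=[F] q_used=0 → run F
t=18: (idle)
t=19: (idle)
t=20: (idle)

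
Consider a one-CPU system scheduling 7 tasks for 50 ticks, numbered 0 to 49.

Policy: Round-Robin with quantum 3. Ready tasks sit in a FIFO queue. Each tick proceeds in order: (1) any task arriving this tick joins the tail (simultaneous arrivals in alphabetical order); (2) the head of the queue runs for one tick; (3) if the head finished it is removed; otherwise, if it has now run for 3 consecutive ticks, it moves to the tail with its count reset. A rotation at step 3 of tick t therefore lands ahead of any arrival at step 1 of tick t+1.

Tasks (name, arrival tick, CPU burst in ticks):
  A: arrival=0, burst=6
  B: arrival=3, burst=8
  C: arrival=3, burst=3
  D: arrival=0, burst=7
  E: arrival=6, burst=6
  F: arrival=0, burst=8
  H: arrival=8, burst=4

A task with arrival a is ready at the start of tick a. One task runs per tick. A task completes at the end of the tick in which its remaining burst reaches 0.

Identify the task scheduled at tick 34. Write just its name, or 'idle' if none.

t=0: queue=[A,D,F] q_used=0 → run A
t=1: queue=[A,D,F] q_used=1 → run A
t=2: queue=[A,D,F] q_used=2 → run A
t=3: queue=[D,F,A,B,C] q_used=0 → run D
t=4: queue=[D,F,A,B,C] q_used=1 → run D
t=5: queue=[D,F,A,B,C] q_used=2 → run D
t=6: queue=[F,A,B,C,D,E] q_used=0 → run F
t=7: queue=[F,A,B,C,D,E] q_used=1 → run F
t=8: queue=[F,A,B,C,D,E,H] q_used=2 → run F
t=9: queue=[A,B,C,D,E,H,F] q_used=0 → run A
t=10: queue=[A,B,C,D,E,H,F] q_used=1 → run A
t=11: queue=[A,B,C,D,E,H,F] q_used=2 → run A
t=12: queue=[B,C,D,E,H,F] q_used=0 → run B
t=13: queue=[B,C,D,E,H,F] q_used=1 → run B
t=14: queue=[B,C,D,E,H,F] q_used=2 → run B
t=15: queue=[C,D,E,H,F,B] q_used=0 → run C
t=16: queue=[C,D,E,H,F,B] q_used=1 → run C
t=17: queue=[C,D,E,H,F,B] q_used=2 → run C
t=18: queue=[D,E,H,F,B] q_used=0 → run D
t=19: queue=[D,E,H,F,B] q_used=1 → run D
t=20: queue=[D,E,H,F,B] q_used=2 → run D
t=21: queue=[E,H,F,B,D] q_used=0 → run E
t=22: queue=[E,H,F,B,D] q_used=1 → run E
t=23: queue=[E,H,F,B,D] q_used=2 → run E
t=24: queue=[H,F,B,D,E] q_used=0 → run H
t=25: queue=[H,F,B,D,E] q_used=1 → run H
t=26: queue=[H,F,B,D,E] q_used=2 → run H
t=27: queue=[F,B,D,E,H] q_used=0 → run F
t=28: queue=[F,B,D,E,H] q_used=1 → run F
t=29: queue=[F,B,D,E,H] q_used=2 → run F
t=30: queue=[B,D,E,H,F] q_used=0 → run B
t=31: queue=[B,D,E,H,F] q_used=1 → run B
t=32: queue=[B,D,E,H,F] q_used=2 → run B
t=33: queue=[D,E,H,F,B] q_used=0 → run D
t=34: queue=[E,H,F,B] q_used=0 → run E
t=35: queue=[E,H,F,B] q_used=1 → run E
t=36: queue=[E,H,F,B] q_used=2 → run E
t=37: queue=[H,F,B] q_used=0 → run H
t=38: queue=[F,B] q_used=0 → run F
t=39: queue=[F,B] q_used=1 → run F
t=40: queue=[B] q_used=0 → run B
t=41: queue=[B] q_used=1 → run B
t=42: (idle)
t=43: (idle)
t=44: (idle)
t=45: (idle)
t=46: (idle)
t=47: (idle)
t=48: (idle)
t=49: (idle)

running at tick 34 = E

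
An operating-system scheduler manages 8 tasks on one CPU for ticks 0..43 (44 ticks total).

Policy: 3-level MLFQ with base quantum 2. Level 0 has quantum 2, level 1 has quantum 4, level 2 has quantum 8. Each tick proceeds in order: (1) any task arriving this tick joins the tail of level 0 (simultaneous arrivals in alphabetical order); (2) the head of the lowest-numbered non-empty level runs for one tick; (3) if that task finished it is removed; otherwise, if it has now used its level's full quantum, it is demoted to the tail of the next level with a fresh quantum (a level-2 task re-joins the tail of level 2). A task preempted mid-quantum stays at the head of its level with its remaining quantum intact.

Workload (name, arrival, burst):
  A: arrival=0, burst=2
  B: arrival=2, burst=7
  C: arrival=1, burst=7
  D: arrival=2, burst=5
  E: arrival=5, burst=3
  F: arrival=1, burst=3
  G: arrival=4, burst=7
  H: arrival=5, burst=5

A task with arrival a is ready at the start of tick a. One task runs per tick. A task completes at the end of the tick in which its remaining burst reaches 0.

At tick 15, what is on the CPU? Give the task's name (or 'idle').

running at tick 15 = H

t=0: L0/L1/L2 = A/-/- → run A
t=1: L0/L1/L2 = ACF/-/- → run A
t=2: L0/L1/L2 = CFBD/-/- → run C
t=3: L0/L1/L2 = CFBD/-/- → run C
t=4: L0/L1/L2 = FBDG/C/- → run F
t=5: L0/L1/L2 = FBDGEH/C/- → run F
t=6: L0/L1/L2 = BDGEH/CF/- → run B
t=7: L0/L1/L2 = BDGEH/CF/- → run B
t=8: L0/L1/L2 = DGEH/CFB/- → run D
t=9: L0/L1/L2 = DGEH/CFB/- → run D
t=10: L0/L1/L2 = GEH/CFBD/- → run G
t=11: L0/L1/L2 = GEH/CFBD/- → run G
t=12: L0/L1/L2 = EH/CFBDG/- → run E
t=13: L0/L1/L2 = EH/CFBDG/- → run E
t=14: L0/L1/L2 = H/CFBDGE/- → run H
t=15: L0/L1/L2 = H/CFBDGE/- → run H
t=16: L0/L1/L2 = -/CFBDGEH/- → run C
t=17: L0/L1/L2 = -/CFBDGEH/- → run C
t=18: L0/L1/L2 = -/CFBDGEH/- → run C
t=19: L0/L1/L2 = -/CFBDGEH/- → run C
t=20: L0/L1/L2 = -/FBDGEH/C → run F
t=21: L0/L1/L2 = -/BDGEH/C → run B
t=22: L0/L1/L2 = -/BDGEH/C → run B
t=23: L0/L1/L2 = -/BDGEH/C → run B
t=24: L0/L1/L2 = -/BDGEH/C → run B
t=25: L0/L1/L2 = -/DGEH/CB → run D
t=26: L0/L1/L2 = -/DGEH/CB → run D
t=27: L0/L1/L2 = -/DGEH/CB → run D
t=28: L0/L1/L2 = -/GEH/CB → run G
t=29: L0/L1/L2 = -/GEH/CB → run G
t=30: L0/L1/L2 = -/GEH/CB → run G
t=31: L0/L1/L2 = -/GEH/CB → run G
t=32: L0/L1/L2 = -/EH/CBG → run E
t=33: L0/L1/L2 = -/H/CBG → run H
t=34: L0/L1/L2 = -/H/CBG → run H
t=35: L0/L1/L2 = -/H/CBG → run H
t=36: L0/L1/L2 = -/-/CBG → run C
t=37: L0/L1/L2 = -/-/BG → run B
t=38: L0/L1/L2 = -/-/G → run G
t=39: (idle)
t=40: (idle)
t=41: (idle)
t=42: (idle)
t=43: (idle)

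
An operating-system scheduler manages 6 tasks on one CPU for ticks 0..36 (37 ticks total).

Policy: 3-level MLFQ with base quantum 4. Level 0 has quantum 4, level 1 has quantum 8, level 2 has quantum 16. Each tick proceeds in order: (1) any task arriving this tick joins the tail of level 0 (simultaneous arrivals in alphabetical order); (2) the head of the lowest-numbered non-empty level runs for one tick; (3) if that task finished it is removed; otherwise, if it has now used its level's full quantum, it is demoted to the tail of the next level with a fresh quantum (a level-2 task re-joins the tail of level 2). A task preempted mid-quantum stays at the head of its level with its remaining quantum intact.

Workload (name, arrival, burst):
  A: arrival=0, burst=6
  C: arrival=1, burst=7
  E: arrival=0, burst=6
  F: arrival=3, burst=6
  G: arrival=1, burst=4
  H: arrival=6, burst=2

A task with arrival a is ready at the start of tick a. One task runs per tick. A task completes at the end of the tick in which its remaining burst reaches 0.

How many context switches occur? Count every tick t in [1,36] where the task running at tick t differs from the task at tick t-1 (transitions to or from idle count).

t=0: L0/L1/L2 = AE/-/- → run A
t=1: L0/L1/L2 = AECG/-/- → run A
t=2: L0/L1/L2 = AECG/-/- → run A
t=3: L0/L1/L2 = AECGF/-/- → run A
t=4: L0/L1/L2 = ECGF/A/- → run E
t=5: L0/L1/L2 = ECGF/A/- → run E
t=6: L0/L1/L2 = ECGFH/A/- → run E
t=7: L0/L1/L2 = ECGFH/A/- → run E
t=8: L0/L1/L2 = CGFH/AE/- → run C
t=9: L0/L1/L2 = CGFH/AE/- → run C
t=10: L0/L1/L2 = CGFH/AE/- → run C
t=11: L0/L1/L2 = CGFH/AE/- → run C
t=12: L0/L1/L2 = GFH/AEC/- → run G
t=13: L0/L1/L2 = GFH/AEC/- → run G
t=14: L0/L1/L2 = GFH/AEC/- → run G
t=15: L0/L1/L2 = GFH/AEC/- → run G
t=16: L0/L1/L2 = FH/AEC/- → run F
t=17: L0/L1/L2 = FH/AEC/- → run F
t=18: L0/L1/L2 = FH/AEC/- → run F
t=19: L0/L1/L2 = FH/AEC/- → run F
t=20: L0/L1/L2 = H/AECF/- → run H
t=21: L0/L1/L2 = H/AECF/- → run H
t=22: L0/L1/L2 = -/AECF/- → run A
t=23: L0/L1/L2 = -/AECF/- → run A
t=24: L0/L1/L2 = -/ECF/- → run E
t=25: L0/L1/L2 = -/ECF/- → run E
t=26: L0/L1/L2 = -/CF/- → run C
t=27: L0/L1/L2 = -/CF/- → run C
t=28: L0/L1/L2 = -/CF/- → run C
t=29: L0/L1/L2 = -/F/- → run F
t=30: L0/L1/L2 = -/F/- → run F
t=31: (idle)
t=32: (idle)
t=33: (idle)
t=34: (idle)
t=35: (idle)
t=36: (idle)

context switches = 10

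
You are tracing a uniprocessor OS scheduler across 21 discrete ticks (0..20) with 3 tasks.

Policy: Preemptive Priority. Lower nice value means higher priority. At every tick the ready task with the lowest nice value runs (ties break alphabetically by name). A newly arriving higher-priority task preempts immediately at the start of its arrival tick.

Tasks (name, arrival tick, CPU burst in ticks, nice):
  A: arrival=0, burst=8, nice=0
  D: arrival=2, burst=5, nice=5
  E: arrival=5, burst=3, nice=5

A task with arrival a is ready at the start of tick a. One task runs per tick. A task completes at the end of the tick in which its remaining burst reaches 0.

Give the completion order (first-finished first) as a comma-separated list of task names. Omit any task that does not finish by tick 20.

t=0: ready={A} → run A
t=1: ready={A} → run A
t=2: ready={A,D} → run A
t=3: ready={A,D} → run A
t=4: ready={A,D} → run A
t=5: ready={A,D,E} → run A
t=6: ready={A,D,E} → run A
t=7: ready={A,D,E} → run A
t=8: ready={D,E} → run D
t=9: ready={D,E} → run D
t=10: ready={D,E} → run D
t=11: ready={D,E} → run D
t=12: ready={D,E} → run D
t=13: ready={E} → run E
t=14: ready={E} → run E
t=15: ready={E} → run E
t=16: (idle)
t=17: (idle)
t=18: (idle)
t=19: (idle)
t=20: (idle)

completion order = A, D, E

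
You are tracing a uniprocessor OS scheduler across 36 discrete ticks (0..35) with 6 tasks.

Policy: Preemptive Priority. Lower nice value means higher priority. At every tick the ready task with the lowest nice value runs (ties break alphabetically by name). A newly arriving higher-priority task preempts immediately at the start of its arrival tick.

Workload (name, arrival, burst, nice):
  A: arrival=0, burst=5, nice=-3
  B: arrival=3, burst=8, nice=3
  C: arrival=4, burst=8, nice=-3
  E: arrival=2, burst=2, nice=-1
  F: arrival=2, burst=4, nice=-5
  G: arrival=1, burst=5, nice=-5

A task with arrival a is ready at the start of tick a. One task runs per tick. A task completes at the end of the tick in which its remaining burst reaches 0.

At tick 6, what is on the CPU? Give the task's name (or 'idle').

t=0: ready={A} → run A
t=1: ready={A,G} → run G
t=2: ready={A,E,F,G} → run F
t=3: ready={A,B,E,F,G} → run F
t=4: ready={A,B,C,E,F,G} → run F
t=5: ready={A,B,C,E,F,G} → run F
t=6: ready={A,B,C,E,G} → run G
t=7: ready={A,B,C,E,G} → run G
t=8: ready={A,B,C,E,G} → run G
t=9: ready={A,B,C,E,G} → run G
t=10: ready={A,B,C,E} → run A
t=11: ready={A,B,C,E} → run A
t=12: ready={A,B,C,E} → run A
t=13: ready={A,B,C,E} → run A
t=14: ready={B,C,E} → run C
t=15: ready={B,C,E} → run C
t=16: ready={B,C,E} → run C
t=17: ready={B,C,E} → run C
t=18: ready={B,C,E} → run C
t=19: ready={B,C,E} → run C
t=20: ready={B,C,E} → run C
t=21: ready={B,C,E} → run C
t=22: ready={B,E} → run E
t=23: ready={B,E} → run E
t=24: ready={B} → run B
t=25: ready={B} → run B
t=26: ready={B} → run B
t=27: ready={B} → run B
t=28: ready={B} → run B
t=29: ready={B} → run B
t=30: ready={B} → run B
t=31: ready={B} → run B
t=32: (idle)
t=33: (idle)
t=34: (idle)
t=35: (idle)

running at tick 6 = G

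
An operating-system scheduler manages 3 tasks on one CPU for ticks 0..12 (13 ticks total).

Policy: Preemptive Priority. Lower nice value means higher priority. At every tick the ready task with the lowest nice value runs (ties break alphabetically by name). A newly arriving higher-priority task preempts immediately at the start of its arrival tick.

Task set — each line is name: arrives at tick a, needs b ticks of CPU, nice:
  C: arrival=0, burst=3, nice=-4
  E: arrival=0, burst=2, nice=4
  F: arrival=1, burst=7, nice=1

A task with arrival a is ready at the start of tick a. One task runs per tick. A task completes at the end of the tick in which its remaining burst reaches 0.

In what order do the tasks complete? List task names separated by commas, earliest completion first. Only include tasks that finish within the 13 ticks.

completion order = C, F, E

t=0: ready={C,E} → run C
t=1: ready={C,E,F} → run C
t=2: ready={C,E,F} → run C
t=3: ready={E,F} → run F
t=4: ready={E,F} → run F
t=5: ready={E,F} → run F
t=6: ready={E,F} → run F
t=7: ready={E,F} → run F
t=8: ready={E,F} → run F
t=9: ready={E,F} → run F
t=10: ready={E} → run E
t=11: ready={E} → run E
t=12: (idle)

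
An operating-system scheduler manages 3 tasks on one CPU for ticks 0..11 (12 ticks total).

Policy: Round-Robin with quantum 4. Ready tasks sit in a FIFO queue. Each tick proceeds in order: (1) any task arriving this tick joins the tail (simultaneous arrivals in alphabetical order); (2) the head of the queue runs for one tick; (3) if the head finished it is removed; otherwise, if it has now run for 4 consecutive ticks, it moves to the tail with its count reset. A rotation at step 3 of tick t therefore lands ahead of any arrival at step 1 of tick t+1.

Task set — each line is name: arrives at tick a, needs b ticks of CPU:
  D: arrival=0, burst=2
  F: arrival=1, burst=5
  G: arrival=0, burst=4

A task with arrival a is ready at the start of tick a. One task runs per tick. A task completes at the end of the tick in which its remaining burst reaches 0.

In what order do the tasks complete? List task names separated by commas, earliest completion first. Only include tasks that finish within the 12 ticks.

t=0: queue=[D,G] q_used=0 → run D
t=1: queue=[D,G,F] q_used=1 → run D
t=2: queue=[G,F] q_used=0 → run G
t=3: queue=[G,F] q_used=1 → run G
t=4: queue=[G,F] q_used=2 → run G
t=5: queue=[G,F] q_used=3 → run G
t=6: queue=[F] q_used=0 → run F
t=7: queue=[F] q_used=1 → run F
t=8: queue=[F] q_used=2 → run F
t=9: queue=[F] q_used=3 → run F
t=10: queue=[F] q_used=0 → run F
t=11: (idle)

completion order = D, G, F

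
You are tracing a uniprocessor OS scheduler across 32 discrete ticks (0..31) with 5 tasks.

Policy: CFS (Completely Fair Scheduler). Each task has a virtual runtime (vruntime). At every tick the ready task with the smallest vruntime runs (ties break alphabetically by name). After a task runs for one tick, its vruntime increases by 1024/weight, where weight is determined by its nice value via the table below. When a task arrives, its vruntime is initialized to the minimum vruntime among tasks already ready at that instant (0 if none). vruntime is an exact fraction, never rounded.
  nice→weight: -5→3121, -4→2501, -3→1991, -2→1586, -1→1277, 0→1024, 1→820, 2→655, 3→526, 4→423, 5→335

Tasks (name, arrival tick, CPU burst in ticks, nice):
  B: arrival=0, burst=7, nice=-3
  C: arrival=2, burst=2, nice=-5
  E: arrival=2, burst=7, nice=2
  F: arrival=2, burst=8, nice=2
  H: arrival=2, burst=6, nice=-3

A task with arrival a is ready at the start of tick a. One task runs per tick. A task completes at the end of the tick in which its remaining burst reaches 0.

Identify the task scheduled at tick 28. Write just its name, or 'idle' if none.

t=0: vr[B=0] → run B
t=1: vr[B=1024/1991] → run B
t=2: vr[B=2048/1991 C=2048/1991 E=2048/1991 F=2048/1991 H=2048/1991] → run B
t=3: vr[B=3072/1991 C=2048/1991 E=2048/1991 F=2048/1991 H=2048/1991] → run C
t=4: vr[B=3072/1991 C=8430592/6213911 E=2048/1991 F=2048/1991 H=2048/1991] → run E
t=5: vr[B=3072/1991 C=8430592/6213911 E=3380224/1304105 F=2048/1991 H=2048/1991] → run F
t=6: vr[B=3072/1991 C=8430592/6213911 E=3380224/1304105 F=3380224/1304105 H=2048/1991] → run H
t=7: vr[B=3072/1991 C=8430592/6213911 E=3380224/1304105 F=3380224/1304105 H=3072/1991] → run C
t=8: vr[B=3072/1991 E=3380224/1304105 F=3380224/1304105 H=3072/1991] → run B
t=9: vr[B=4096/1991 E=3380224/1304105 F=3380224/1304105 H=3072/1991] → run H
t=10: vr[B=4096/1991 E=3380224/1304105 F=3380224/1304105 H=4096/1991] → run B
t=11: vr[B=5120/1991 E=3380224/1304105 F=3380224/1304105 H=4096/1991] → run H
t=12: vr[B=5120/1991 E=3380224/1304105 F=3380224/1304105 H=5120/1991] → run B
t=13: vr[B=6144/1991 E=3380224/1304105 F=3380224/1304105 H=5120/1991] → run H
t=14: vr[B=6144/1991 E=3380224/1304105 F=3380224/1304105 H=6144/1991] → run E
t=15: vr[B=6144/1991 E=5419008/1304105 F=3380224/1304105 H=6144/1991] → run F
t=16: vr[B=6144/1991 E=5419008/1304105 F=5419008/1304105 H=6144/1991] → run B
t=17: vr[E=5419008/1304105 F=5419008/1304105 H=6144/1991] → run H
t=18: vr[E=5419008/1304105 F=5419008/1304105 H=7168/1991] → run H
t=19: vr[E=5419008/1304105 F=5419008/1304105] → run E
t=20: vr[E=7457792/1304105 F=5419008/1304105] → run F
t=21: vr[E=7457792/1304105 F=7457792/1304105] → run E
t=22: vr[E=9496576/1304105 F=7457792/1304105] → run F
t=23: vr[E=9496576/1304105 F=9496576/1304105] → run E
t=24: vr[E=2307072/260821 F=9496576/1304105] → run F
t=25: vr[E=2307072/260821 F=2307072/260821] → run E
t=26: vr[E=13574144/1304105 F=2307072/260821] → run F
t=27: vr[E=13574144/1304105 F=13574144/1304105] → run E
t=28: vr[F=13574144/1304105] → run F
t=29: vr[F=15612928/1304105] → run F
t=30: (idle)
t=31: (idle)

running at tick 28 = F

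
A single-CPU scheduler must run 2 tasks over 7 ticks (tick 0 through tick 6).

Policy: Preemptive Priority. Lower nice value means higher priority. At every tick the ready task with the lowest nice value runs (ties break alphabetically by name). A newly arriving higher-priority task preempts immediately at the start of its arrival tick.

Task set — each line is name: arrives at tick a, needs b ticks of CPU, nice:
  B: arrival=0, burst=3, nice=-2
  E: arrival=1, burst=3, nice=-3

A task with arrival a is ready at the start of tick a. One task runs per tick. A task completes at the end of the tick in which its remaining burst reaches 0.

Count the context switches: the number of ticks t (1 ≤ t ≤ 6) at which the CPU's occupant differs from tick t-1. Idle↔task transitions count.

context switches = 3

t=0: ready={B} → run B
t=1: ready={B,E} → run E
t=2: ready={B,E} → run E
t=3: ready={B,E} → run E
t=4: ready={B} → run B
t=5: ready={B} → run B
t=6: (idle)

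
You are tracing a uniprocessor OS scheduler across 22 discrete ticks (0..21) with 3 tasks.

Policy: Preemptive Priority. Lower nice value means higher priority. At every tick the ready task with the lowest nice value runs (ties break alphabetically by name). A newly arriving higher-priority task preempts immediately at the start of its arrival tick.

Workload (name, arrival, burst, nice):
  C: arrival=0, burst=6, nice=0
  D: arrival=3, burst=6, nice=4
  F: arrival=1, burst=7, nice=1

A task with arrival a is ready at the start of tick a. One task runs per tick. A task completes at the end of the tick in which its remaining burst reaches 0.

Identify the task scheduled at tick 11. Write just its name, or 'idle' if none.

t=0: ready={C} → run C
t=1: ready={C,F} → run C
t=2: ready={C,F} → run C
t=3: ready={C,D,F} → run C
t=4: ready={C,D,F} → run C
t=5: ready={C,D,F} → run C
t=6: ready={D,F} → run F
t=7: ready={D,F} → run F
t=8: ready={D,F} → run F
t=9: ready={D,F} → run F
t=10: ready={D,F} → run F
t=11: ready={D,F} → run F
t=12: ready={D,F} → run F
t=13: ready={D} → run D
t=14: ready={D} → run D
t=15: ready={D} → run D
t=16: ready={D} → run D
t=17: ready={D} → run D
t=18: ready={D} → run D
t=19: (idle)
t=20: (idle)
t=21: (idle)

running at tick 11 = F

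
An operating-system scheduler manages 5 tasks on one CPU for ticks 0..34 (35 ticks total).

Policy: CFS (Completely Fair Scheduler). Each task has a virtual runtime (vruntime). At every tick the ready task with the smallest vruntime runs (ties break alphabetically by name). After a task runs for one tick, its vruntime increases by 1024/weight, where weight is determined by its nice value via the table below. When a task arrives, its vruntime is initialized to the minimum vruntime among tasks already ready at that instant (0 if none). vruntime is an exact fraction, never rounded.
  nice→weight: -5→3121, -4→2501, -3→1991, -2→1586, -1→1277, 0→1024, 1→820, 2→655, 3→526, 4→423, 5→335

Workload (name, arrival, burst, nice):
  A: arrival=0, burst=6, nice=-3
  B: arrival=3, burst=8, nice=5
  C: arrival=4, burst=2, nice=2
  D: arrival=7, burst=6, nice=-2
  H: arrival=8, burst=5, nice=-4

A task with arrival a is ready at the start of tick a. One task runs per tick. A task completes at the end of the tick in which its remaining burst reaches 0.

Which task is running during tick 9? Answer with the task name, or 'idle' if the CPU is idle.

t=0: vr[A=0] → run A
t=1: vr[A=1024/1991] → run A
t=2: vr[A=2048/1991] → run A
t=3: vr[A=3072/1991 B=3072/1991] → run A
t=4: vr[A=4096/1991 B=3072/1991 C=3072/1991] → run B
t=5: vr[A=4096/1991 B=3067904/666985 C=3072/1991] → run C
t=6: vr[A=4096/1991 B=3067904/666985 C=4050944/1304105] → run A
t=7: vr[A=5120/1991 B=3067904/666985 C=4050944/1304105 D=5120/1991] → run A
t=8: vr[B=3067904/666985 C=4050944/1304105 D=5120/1991 H=5120/1991] → run D
t=9: vr[B=3067904/666985 C=4050944/1304105 D=5079552/1578863 H=5120/1991] → run H
t=10: vr[B=3067904/666985 C=4050944/1304105 D=5079552/1578863 H=14843904/4979491] → run H
t=11: vr[B=3067904/666985 C=4050944/1304105 D=5079552/1578863 H=16882688/4979491] → run C
t=12: vr[B=3067904/666985 D=5079552/1578863 H=16882688/4979491] → run D
t=13: vr[B=3067904/666985 D=6098944/1578863 H=16882688/4979491] → run H
t=14: vr[B=3067904/666985 D=6098944/1578863 H=18921472/4979491] → run H
t=15: vr[B=3067904/666985 D=6098944/1578863 H=20960256/4979491] → run D
t=16: vr[B=3067904/666985 D=7118336/1578863 H=20960256/4979491] → run H
t=17: vr[B=3067904/666985 D=7118336/1578863] → run D
t=18: vr[B=3067904/666985 D=8137728/1578863] → run B
t=19: vr[B=5106688/666985 D=8137728/1578863] → run D
t=20: vr[B=5106688/666985 D=9157120/1578863] → run D
t=21: vr[B=5106688/666985] → run B
t=22: vr[B=7145472/666985] → run B
t=23: vr[B=9184256/666985] → run B
t=24: vr[B=2244608/133397] → run B
t=25: vr[B=13261824/666985] → run B
t=26: vr[B=15300608/666985] → run B
t=27: (idle)
t=28: (idle)
t=29: (idle)
t=30: (idle)
t=31: (idle)
t=32: (idle)
t=33: (idle)
t=34: (idle)

running at tick 9 = H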